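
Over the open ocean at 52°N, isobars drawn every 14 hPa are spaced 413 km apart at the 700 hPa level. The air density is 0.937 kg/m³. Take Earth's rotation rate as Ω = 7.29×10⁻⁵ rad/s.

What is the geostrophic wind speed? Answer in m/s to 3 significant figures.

31.5 m/s

Coriolis parameter at 52°N:
f = 2Ω sin φ = 2 × 7.29×10⁻⁵ × sin 52° = 1.15×10⁻⁴ s⁻¹
Pressure gradient: |∂P/∂n| = 1400 Pa / 413000 m = 3.39×10⁻³ Pa/m
Geostrophic balance (pressure-gradient force = Coriolis force):
V_g = (1/(fρ)) |∂P/∂n| = 3.39×10⁻³ / (1.15×10⁻⁴ × 0.937) = 31.5 m/s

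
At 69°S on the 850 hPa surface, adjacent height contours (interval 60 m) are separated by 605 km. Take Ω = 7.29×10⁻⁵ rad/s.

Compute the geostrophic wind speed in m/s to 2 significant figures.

7.1 m/s

Coriolis parameter at 69°S:
f = 2Ω sin φ = 2 × 7.29×10⁻⁵ × sin 69° = 1.36×10⁻⁴ s⁻¹
Height gradient: |∂Z/∂n| = 60 m / 605000 m = 9.92×10⁻⁵
On a pressure surface, geostrophic balance gives V_g = (g/f)|∂Z/∂n|:
V_g = 9.81 × 9.92×10⁻⁵ / 1.36×10⁻⁴ = 7.15 m/s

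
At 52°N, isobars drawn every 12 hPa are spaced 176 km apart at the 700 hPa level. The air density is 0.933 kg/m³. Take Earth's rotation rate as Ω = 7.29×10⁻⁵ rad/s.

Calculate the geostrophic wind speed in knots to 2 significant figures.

Coriolis parameter at 52°N:
f = 2Ω sin φ = 2 × 7.29×10⁻⁵ × sin 52° = 1.15×10⁻⁴ s⁻¹
Pressure gradient: |∂P/∂n| = 1200 Pa / 176000 m = 6.82×10⁻³ Pa/m
Geostrophic balance (pressure-gradient force = Coriolis force):
V_g = (1/(fρ)) |∂P/∂n| = 6.82×10⁻³ / (1.15×10⁻⁴ × 0.933) = 63.6 m/s
Converting: 63.6 m/s × 1.944 = 120 knots

120 knots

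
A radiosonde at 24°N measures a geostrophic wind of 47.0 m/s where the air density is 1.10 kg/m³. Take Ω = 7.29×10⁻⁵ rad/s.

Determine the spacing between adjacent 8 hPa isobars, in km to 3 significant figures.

261 km

Coriolis parameter at 24°N:
f = 2Ω sin φ = 2 × 7.29×10⁻⁵ × sin 24° = 5.93×10⁻⁵ s⁻¹
Geostrophic balance rearranged: |∂P/∂n| = f ρ V_g
|∂P/∂n| = 5.93×10⁻⁵ × 1.10 × 47.0 = 3.07×10⁻³ Pa/m
Isobar spacing: Δn = ΔP/|∂P/∂n| = 800 Pa / 3.07×10⁻³ Pa/m = 260933 m ≈ 261 km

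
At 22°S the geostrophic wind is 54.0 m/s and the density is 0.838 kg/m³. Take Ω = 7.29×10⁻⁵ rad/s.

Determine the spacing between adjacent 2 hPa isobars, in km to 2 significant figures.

81 km

Coriolis parameter at 22°S:
f = 2Ω sin φ = 2 × 7.29×10⁻⁵ × sin 22° = 5.46×10⁻⁵ s⁻¹
Geostrophic balance rearranged: |∂P/∂n| = f ρ V_g
|∂P/∂n| = 5.46×10⁻⁵ × 0.838 × 54.0 = 2.47×10⁻³ Pa/m
Isobar spacing: Δn = ΔP/|∂P/∂n| = 200 Pa / 2.47×10⁻³ Pa/m = 80921 m ≈ 81 km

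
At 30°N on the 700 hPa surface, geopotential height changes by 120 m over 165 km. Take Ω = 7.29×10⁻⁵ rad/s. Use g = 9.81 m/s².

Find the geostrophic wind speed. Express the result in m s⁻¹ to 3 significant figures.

Coriolis parameter at 30°N:
f = 2Ω sin φ = 2 × 7.29×10⁻⁵ × sin 30° = 7.29×10⁻⁵ s⁻¹
Height gradient: |∂Z/∂n| = 120 m / 165000 m = 7.27×10⁻⁴
On a pressure surface, geostrophic balance gives V_g = (g/f)|∂Z/∂n|:
V_g = 9.81 × 7.27×10⁻⁴ / 7.29×10⁻⁵ = 97.9 m/s

97.9 m s⁻¹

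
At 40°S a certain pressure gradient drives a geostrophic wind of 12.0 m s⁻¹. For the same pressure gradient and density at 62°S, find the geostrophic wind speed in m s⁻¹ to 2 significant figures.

8.7 m s⁻¹

With the same pressure gradient and density, V_g ∝ 1/f ∝ 1/sin φ.
V₂ = V₁ · sin φ₁ / sin φ₂ = 12.0 × sin 40° / sin 62°
V₂ = 12.0 × 0.6428/0.8829 = 8.7 m s⁻¹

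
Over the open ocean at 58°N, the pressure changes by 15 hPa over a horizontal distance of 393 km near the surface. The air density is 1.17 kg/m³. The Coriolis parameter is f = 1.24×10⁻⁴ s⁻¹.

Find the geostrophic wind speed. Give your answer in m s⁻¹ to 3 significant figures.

26.3 m s⁻¹

Pressure gradient: |∂P/∂n| = 1500 Pa / 393000 m = 3.82×10⁻³ Pa/m
Geostrophic balance (pressure-gradient force = Coriolis force):
V_g = (1/(fρ)) |∂P/∂n| = 3.82×10⁻³ / (1.24×10⁻⁴ × 1.17) = 26.3 m/s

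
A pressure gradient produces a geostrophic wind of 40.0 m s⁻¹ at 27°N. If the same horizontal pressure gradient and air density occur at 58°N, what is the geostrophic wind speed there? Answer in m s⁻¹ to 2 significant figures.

21 m s⁻¹

With the same pressure gradient and density, V_g ∝ 1/f ∝ 1/sin φ.
V₂ = V₁ · sin φ₁ / sin φ₂ = 40.0 × sin 27° / sin 58°
V₂ = 40.0 × 0.4540/0.8480 = 21 m s⁻¹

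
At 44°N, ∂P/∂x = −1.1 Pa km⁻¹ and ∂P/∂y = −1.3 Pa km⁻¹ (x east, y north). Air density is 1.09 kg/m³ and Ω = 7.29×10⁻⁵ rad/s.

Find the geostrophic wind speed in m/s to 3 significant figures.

Coriolis parameter at 44°N:
f = 2Ω sin φ = 2 × 7.29×10⁻⁵ × sin 44° = 1.01×10⁻⁴ s⁻¹
Component geostrophic relations (x east, y north):
u_g = −(1/(fρ)) ∂P/∂y,  v_g = (1/(fρ)) ∂P/∂x
u_g = −(−1.3×10⁻³)/(1.01×10⁻⁴ × 1.09) = 11.8 m/s;  v_g = (−1.1×10⁻³)/(1.01×10⁻⁴ × 1.09) = −9.96 m/s
|V_g| = √(u_g² + v_g²) = 15.4 m/s

15.4 m/s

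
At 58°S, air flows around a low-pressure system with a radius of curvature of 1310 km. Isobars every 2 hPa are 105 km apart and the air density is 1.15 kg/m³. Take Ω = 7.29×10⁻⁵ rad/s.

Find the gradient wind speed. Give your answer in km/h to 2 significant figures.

45 km/h

Coriolis parameter at 58°S:
f = 2Ω sin φ = 2 × 7.29×10⁻⁵ × sin 58° = 1.24×10⁻⁴ s⁻¹
Pressure gradient: |∂P/∂n| = 200 Pa / 105000 m = 1.90×10⁻³ Pa/m
Geostrophic speed: V_g = |∂P/∂n|/(fρ) = 1.90×10⁻³/(1.24×10⁻⁴ × 1.15) = 13.4 m/s
Around a low, centrifugal force acts outward with Coriolis, so pressure-gradient force balances both:
(1/ρ)|∂P/∂n| = fV + V²/R  →  V² + fR·V − fR·V_g = 0
With fR = 1.24×10⁻⁴ × 1310×10³ m = 162 m/s:
V = [−fR + √((fR)² + 4 fR V_g)]/2 = [−162 + √(162² + 4×162×13.4)]/2 = 12.4 m/s
Subgeostrophic (V < V_g = 13.4 m/s), as expected around a low.
Converting: 12.4 m/s × 3.6 = 45 km/h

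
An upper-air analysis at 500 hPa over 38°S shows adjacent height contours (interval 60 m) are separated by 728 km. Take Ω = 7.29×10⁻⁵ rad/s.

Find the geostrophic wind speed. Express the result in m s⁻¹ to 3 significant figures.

9.01 m s⁻¹

Coriolis parameter at 38°S:
f = 2Ω sin φ = 2 × 7.29×10⁻⁵ × sin 38° = 8.98×10⁻⁵ s⁻¹
Height gradient: |∂Z/∂n| = 60 m / 728000 m = 8.24×10⁻⁵
On a pressure surface, geostrophic balance gives V_g = (g/f)|∂Z/∂n|:
V_g = 9.81 × 8.24×10⁻⁵ / 8.98×10⁻⁵ = 9.01 m/s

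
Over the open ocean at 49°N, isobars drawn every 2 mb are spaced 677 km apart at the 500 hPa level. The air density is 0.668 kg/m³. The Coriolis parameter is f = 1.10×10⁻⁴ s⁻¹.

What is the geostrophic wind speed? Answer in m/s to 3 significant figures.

Pressure gradient: |∂P/∂n| = 200 Pa / 677000 m = 2.95×10⁻⁴ Pa/m
Geostrophic balance (pressure-gradient force = Coriolis force):
V_g = (1/(fρ)) |∂P/∂n| = 2.95×10⁻⁴ / (1.10×10⁻⁴ × 0.668) = 4.02 m/s

4.02 m/s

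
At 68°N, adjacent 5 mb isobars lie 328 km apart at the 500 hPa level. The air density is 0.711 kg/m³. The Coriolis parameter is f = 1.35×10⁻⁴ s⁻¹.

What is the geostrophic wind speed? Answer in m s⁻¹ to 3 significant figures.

Pressure gradient: |∂P/∂n| = 500 Pa / 328000 m = 1.52×10⁻³ Pa/m
Geostrophic balance (pressure-gradient force = Coriolis force):
V_g = (1/(fρ)) |∂P/∂n| = 1.52×10⁻³ / (1.35×10⁻⁴ × 0.711) = 15.9 m/s

15.9 m s⁻¹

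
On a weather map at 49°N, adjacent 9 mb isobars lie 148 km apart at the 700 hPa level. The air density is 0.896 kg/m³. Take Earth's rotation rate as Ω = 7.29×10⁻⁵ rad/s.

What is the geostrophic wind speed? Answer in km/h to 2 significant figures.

Coriolis parameter at 49°N:
f = 2Ω sin φ = 2 × 7.29×10⁻⁵ × sin 49° = 1.10×10⁻⁴ s⁻¹
Pressure gradient: |∂P/∂n| = 900 Pa / 148000 m = 6.08×10⁻³ Pa/m
Geostrophic balance (pressure-gradient force = Coriolis force):
V_g = (1/(fρ)) |∂P/∂n| = 6.08×10⁻³ / (1.10×10⁻⁴ × 0.896) = 61.7 m/s
Converting: 61.7 m/s × 3.6 = 220 km/h

220 km/h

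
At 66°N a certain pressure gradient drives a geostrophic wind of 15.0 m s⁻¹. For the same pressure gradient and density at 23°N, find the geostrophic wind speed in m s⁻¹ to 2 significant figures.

With the same pressure gradient and density, V_g ∝ 1/f ∝ 1/sin φ.
V₂ = V₁ · sin φ₁ / sin φ₂ = 15.0 × sin 66° / sin 23°
V₂ = 15.0 × 0.9135/0.3907 = 35 m s⁻¹

35 m s⁻¹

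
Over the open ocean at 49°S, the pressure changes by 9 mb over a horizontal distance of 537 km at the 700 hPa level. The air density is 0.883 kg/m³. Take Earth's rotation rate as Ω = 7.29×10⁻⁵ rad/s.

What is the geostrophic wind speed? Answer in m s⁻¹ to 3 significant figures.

17.2 m s⁻¹

Coriolis parameter at 49°S:
f = 2Ω sin φ = 2 × 7.29×10⁻⁵ × sin 49° = 1.10×10⁻⁴ s⁻¹
Pressure gradient: |∂P/∂n| = 900 Pa / 537000 m = 1.68×10⁻³ Pa/m
Geostrophic balance (pressure-gradient force = Coriolis force):
V_g = (1/(fρ)) |∂P/∂n| = 1.68×10⁻³ / (1.10×10⁻⁴ × 0.883) = 17.2 m/s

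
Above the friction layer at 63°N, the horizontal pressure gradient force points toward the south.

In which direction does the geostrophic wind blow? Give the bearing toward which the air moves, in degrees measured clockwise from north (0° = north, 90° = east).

270°

The pressure-gradient force points toward the south (bearing 180°).
Geostrophic balance: in the Northern Hemisphere the Coriolis force deflects motion to the right, so the geostrophic wind blows 90° to the right of the pressure-gradient force (low pressure on the left).
Rotating 180° by 90° clockwise gives 270° — the wind blows toward the west.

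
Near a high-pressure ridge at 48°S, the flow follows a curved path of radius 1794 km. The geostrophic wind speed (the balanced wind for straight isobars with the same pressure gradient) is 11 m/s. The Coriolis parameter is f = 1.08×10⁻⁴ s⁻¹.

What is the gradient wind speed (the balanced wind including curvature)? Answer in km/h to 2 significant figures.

Around a high, pressure-gradient force acts outward with centrifugal, so Coriolis balances both:
fV = (1/ρ)|∂P/∂n| + V²/R  →  V² − fR·V + fR·V_g = 0
With fR = 1.08×10⁻⁴ × 1794×10³ m = 194 m/s:
V = [fR − √((fR)² − 4 fR V_g)]/2 = [194 − √(194² − 4×194×11)]/2 = 11.7 m/s
Supergeostrophic (V > V_g = 11 m/s), as expected around a high.
Converting: 11.7 m/s × 3.6 = 42 km/h

42 km/h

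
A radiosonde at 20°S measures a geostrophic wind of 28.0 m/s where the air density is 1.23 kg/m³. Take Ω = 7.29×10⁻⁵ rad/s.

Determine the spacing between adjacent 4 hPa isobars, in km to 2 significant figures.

Coriolis parameter at 20°S:
f = 2Ω sin φ = 2 × 7.29×10⁻⁵ × sin 20° = 4.99×10⁻⁵ s⁻¹
Geostrophic balance rearranged: |∂P/∂n| = f ρ V_g
|∂P/∂n| = 4.99×10⁻⁵ × 1.23 × 28.0 = 1.72×10⁻³ Pa/m
Isobar spacing: Δn = ΔP/|∂P/∂n| = 400 Pa / 1.72×10⁻³ Pa/m = 232910 m ≈ 230 km

230 km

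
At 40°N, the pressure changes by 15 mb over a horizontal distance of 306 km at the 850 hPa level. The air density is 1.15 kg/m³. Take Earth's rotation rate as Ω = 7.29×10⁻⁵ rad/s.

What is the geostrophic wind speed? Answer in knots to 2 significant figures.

88 knots

Coriolis parameter at 40°N:
f = 2Ω sin φ = 2 × 7.29×10⁻⁵ × sin 40° = 9.37×10⁻⁵ s⁻¹
Pressure gradient: |∂P/∂n| = 1500 Pa / 306000 m = 4.90×10⁻³ Pa/m
Geostrophic balance (pressure-gradient force = Coriolis force):
V_g = (1/(fρ)) |∂P/∂n| = 4.90×10⁻³ / (9.37×10⁻⁵ × 1.15) = 45.5 m/s
Converting: 45.5 m/s × 1.944 = 88 knots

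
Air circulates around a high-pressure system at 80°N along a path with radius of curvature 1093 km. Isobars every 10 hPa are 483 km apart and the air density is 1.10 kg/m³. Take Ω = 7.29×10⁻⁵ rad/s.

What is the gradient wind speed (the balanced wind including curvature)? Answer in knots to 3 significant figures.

Coriolis parameter at 80°N:
f = 2Ω sin φ = 2 × 7.29×10⁻⁵ × sin 80° = 1.44×10⁻⁴ s⁻¹
Pressure gradient: |∂P/∂n| = 1000 Pa / 483000 m = 2.07×10⁻³ Pa/m
Geostrophic speed: V_g = |∂P/∂n|/(fρ) = 2.07×10⁻³/(1.44×10⁻⁴ × 1.10) = 13.1 m/s
Around a high, pressure-gradient force acts outward with centrifugal, so Coriolis balances both:
fV = (1/ρ)|∂P/∂n| + V²/R  →  V² − fR·V + fR·V_g = 0
With fR = 1.44×10⁻⁴ × 1093×10³ m = 157 m/s:
V = [fR − √((fR)² − 4 fR V_g)]/2 = [157 − √(157² − 4×157×13.1)]/2 = 14.4 m/s
Supergeostrophic (V > V_g = 13.1 m/s), as expected around a high.
Converting: 14.4 m/s × 1.944 = 28.1 knots

28.1 knots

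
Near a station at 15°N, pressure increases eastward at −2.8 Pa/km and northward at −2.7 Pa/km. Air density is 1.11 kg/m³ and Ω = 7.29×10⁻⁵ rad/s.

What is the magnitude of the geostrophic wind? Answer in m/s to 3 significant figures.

92.9 m/s

Coriolis parameter at 15°N:
f = 2Ω sin φ = 2 × 7.29×10⁻⁵ × sin 15° = 3.77×10⁻⁵ s⁻¹
Component geostrophic relations (x east, y north):
u_g = −(1/(fρ)) ∂P/∂y,  v_g = (1/(fρ)) ∂P/∂x
u_g = −(−2.7×10⁻³)/(3.77×10⁻⁵ × 1.11) = 64.5 m/s;  v_g = (−2.8×10⁻³)/(3.77×10⁻⁵ × 1.11) = −66.8 m/s
|V_g| = √(u_g² + v_g²) = 92.9 m/s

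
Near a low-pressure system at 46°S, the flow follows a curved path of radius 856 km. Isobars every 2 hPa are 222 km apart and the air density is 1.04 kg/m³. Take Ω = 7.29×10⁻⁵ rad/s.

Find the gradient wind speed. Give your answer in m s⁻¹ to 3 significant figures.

7.61 m s⁻¹

Coriolis parameter at 46°S:
f = 2Ω sin φ = 2 × 7.29×10⁻⁵ × sin 46° = 1.05×10⁻⁴ s⁻¹
Pressure gradient: |∂P/∂n| = 200 Pa / 222000 m = 9.01×10⁻⁴ Pa/m
Geostrophic speed: V_g = |∂P/∂n|/(fρ) = 9.01×10⁻⁴/(1.05×10⁻⁴ × 1.04) = 8.26 m/s
Around a low, centrifugal force acts outward with Coriolis, so pressure-gradient force balances both:
(1/ρ)|∂P/∂n| = fV + V²/R  →  V² + fR·V − fR·V_g = 0
With fR = 1.05×10⁻⁴ × 856×10³ m = 89.8 m/s:
V = [−fR + √((fR)² + 4 fR V_g)]/2 = [−89.8 + √(89.8² + 4×89.8×8.26)]/2 = 7.61 m/s
Subgeostrophic (V < V_g = 8.26 m/s), as expected around a low.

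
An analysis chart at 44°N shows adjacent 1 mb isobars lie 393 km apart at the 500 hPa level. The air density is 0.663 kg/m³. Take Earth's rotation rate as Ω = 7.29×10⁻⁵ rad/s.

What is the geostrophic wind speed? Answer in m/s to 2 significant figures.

3.8 m/s

Coriolis parameter at 44°N:
f = 2Ω sin φ = 2 × 7.29×10⁻⁵ × sin 44° = 1.01×10⁻⁴ s⁻¹
Pressure gradient: |∂P/∂n| = 100 Pa / 393000 m = 2.54×10⁻⁴ Pa/m
Geostrophic balance (pressure-gradient force = Coriolis force):
V_g = (1/(fρ)) |∂P/∂n| = 2.54×10⁻⁴ / (1.01×10⁻⁴ × 0.663) = 3.79 m/s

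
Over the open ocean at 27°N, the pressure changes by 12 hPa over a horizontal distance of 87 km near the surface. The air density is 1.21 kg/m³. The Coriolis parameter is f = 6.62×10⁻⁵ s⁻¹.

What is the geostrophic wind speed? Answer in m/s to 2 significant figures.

Pressure gradient: |∂P/∂n| = 1200 Pa / 87000 m = 1.38×10⁻² Pa/m
Geostrophic balance (pressure-gradient force = Coriolis force):
V_g = (1/(fρ)) |∂P/∂n| = 1.38×10⁻² / (6.62×10⁻⁵ × 1.21) = 172 m/s

170 m/s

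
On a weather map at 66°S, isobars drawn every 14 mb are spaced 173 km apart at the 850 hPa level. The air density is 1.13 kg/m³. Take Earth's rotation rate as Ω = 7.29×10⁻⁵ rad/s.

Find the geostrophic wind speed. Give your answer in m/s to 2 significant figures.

54 m/s

Coriolis parameter at 66°S:
f = 2Ω sin φ = 2 × 7.29×10⁻⁵ × sin 66° = 1.33×10⁻⁴ s⁻¹
Pressure gradient: |∂P/∂n| = 1400 Pa / 173000 m = 8.09×10⁻³ Pa/m
Geostrophic balance (pressure-gradient force = Coriolis force):
V_g = (1/(fρ)) |∂P/∂n| = 8.09×10⁻³ / (1.33×10⁻⁴ × 1.13) = 53.8 m/s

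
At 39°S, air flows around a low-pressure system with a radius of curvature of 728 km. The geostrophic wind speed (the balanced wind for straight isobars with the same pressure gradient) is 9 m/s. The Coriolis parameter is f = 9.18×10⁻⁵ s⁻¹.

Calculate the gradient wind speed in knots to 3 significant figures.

Around a low, centrifugal force acts outward with Coriolis, so pressure-gradient force balances both:
(1/ρ)|∂P/∂n| = fV + V²/R  →  V² + fR·V − fR·V_g = 0
With fR = 9.18×10⁻⁵ × 728×10³ m = 66.8 m/s:
V = [−fR + √((fR)² + 4 fR V_g)]/2 = [−66.8 + √(66.8² + 4×66.8×9)]/2 = 8.03 m/s
Subgeostrophic (V < V_g = 9 m/s), as expected around a low.
Converting: 8.03 m/s × 1.944 = 15.6 knots

15.6 knots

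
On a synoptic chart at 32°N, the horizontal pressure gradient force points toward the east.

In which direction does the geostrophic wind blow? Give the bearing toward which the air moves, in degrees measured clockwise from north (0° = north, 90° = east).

180°

The pressure-gradient force points toward the east (bearing 090°).
Geostrophic balance: in the Northern Hemisphere the Coriolis force deflects motion to the right, so the geostrophic wind blows 90° to the right of the pressure-gradient force (low pressure on the left).
Rotating 090° by 90° clockwise gives 180° — the wind blows toward the south.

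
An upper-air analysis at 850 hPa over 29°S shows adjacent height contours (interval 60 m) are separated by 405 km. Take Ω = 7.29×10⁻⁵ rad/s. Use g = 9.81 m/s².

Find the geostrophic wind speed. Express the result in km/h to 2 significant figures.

Coriolis parameter at 29°S:
f = 2Ω sin φ = 2 × 7.29×10⁻⁵ × sin 29° = 7.07×10⁻⁵ s⁻¹
Height gradient: |∂Z/∂n| = 60 m / 405000 m = 1.48×10⁻⁴
On a pressure surface, geostrophic balance gives V_g = (g/f)|∂Z/∂n|:
V_g = 9.81 × 1.48×10⁻⁴ / 7.07×10⁻⁵ = 20.6 m/s
Converting: 20.6 m/s × 3.6 = 74 km/h

74 km/h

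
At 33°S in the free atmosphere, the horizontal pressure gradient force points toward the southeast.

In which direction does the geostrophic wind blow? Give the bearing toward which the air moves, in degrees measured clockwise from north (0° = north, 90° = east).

045°

The pressure-gradient force points toward the southeast (bearing 135°).
Geostrophic balance: in the Southern Hemisphere the Coriolis force deflects motion to the left, so the geostrophic wind blows 90° to the left of the pressure-gradient force (low pressure on the right).
Rotating 135° by 90° counterclockwise gives 045° — the wind blows toward the northeast.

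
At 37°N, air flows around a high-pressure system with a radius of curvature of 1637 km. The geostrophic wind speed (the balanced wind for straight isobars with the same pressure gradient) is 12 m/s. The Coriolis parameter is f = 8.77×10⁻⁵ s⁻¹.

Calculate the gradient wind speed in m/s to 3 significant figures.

13.2 m/s

Around a high, pressure-gradient force acts outward with centrifugal, so Coriolis balances both:
fV = (1/ρ)|∂P/∂n| + V²/R  →  V² − fR·V + fR·V_g = 0
With fR = 8.77×10⁻⁵ × 1637×10³ m = 144 m/s:
V = [fR − √((fR)² − 4 fR V_g)]/2 = [144 − √(144² − 4×144×12)]/2 = 13.2 m/s
Supergeostrophic (V > V_g = 12 m/s), as expected around a high.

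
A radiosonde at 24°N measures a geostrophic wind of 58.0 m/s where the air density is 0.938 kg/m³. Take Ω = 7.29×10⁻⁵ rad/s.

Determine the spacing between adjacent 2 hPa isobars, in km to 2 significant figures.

62 km

Coriolis parameter at 24°N:
f = 2Ω sin φ = 2 × 7.29×10⁻⁵ × sin 24° = 5.93×10⁻⁵ s⁻¹
Geostrophic balance rearranged: |∂P/∂n| = f ρ V_g
|∂P/∂n| = 5.93×10⁻⁵ × 0.938 × 58.0 = 3.23×10⁻³ Pa/m
Isobar spacing: Δn = ΔP/|∂P/∂n| = 200 Pa / 3.23×10⁻³ Pa/m = 61991 m ≈ 62 km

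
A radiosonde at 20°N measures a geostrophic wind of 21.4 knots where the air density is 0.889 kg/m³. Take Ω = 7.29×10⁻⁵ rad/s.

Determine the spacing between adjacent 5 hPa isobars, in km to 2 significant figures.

Coriolis parameter at 20°N:
f = 2Ω sin φ = 2 × 7.29×10⁻⁵ × sin 20° = 4.99×10⁻⁵ s⁻¹
Wind speed in SI: 21.4 knots = 11.0 m/s
Geostrophic balance rearranged: |∂P/∂n| = f ρ V_g
|∂P/∂n| = 4.99×10⁻⁵ × 0.889 × 11.0 = 4.88×10⁻⁴ Pa/m
Isobar spacing: Δn = ΔP/|∂P/∂n| = 500 Pa / 4.88×10⁻⁴ Pa/m = 1024489 m ≈ 1000 km

1000 km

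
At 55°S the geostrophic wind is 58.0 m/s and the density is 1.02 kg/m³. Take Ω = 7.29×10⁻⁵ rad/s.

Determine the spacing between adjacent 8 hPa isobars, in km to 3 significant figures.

113 km

Coriolis parameter at 55°S:
f = 2Ω sin φ = 2 × 7.29×10⁻⁵ × sin 55° = 1.19×10⁻⁴ s⁻¹
Geostrophic balance rearranged: |∂P/∂n| = f ρ V_g
|∂P/∂n| = 1.19×10⁻⁴ × 1.02 × 58.0 = 7.07×10⁻³ Pa/m
Isobar spacing: Δn = ΔP/|∂P/∂n| = 800 Pa / 7.07×10⁻³ Pa/m = 113224 m ≈ 113 km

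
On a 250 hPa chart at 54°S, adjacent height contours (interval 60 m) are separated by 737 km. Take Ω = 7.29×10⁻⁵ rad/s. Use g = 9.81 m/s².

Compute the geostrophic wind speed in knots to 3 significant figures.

Coriolis parameter at 54°S:
f = 2Ω sin φ = 2 × 7.29×10⁻⁵ × sin 54° = 1.18×10⁻⁴ s⁻¹
Height gradient: |∂Z/∂n| = 60 m / 737000 m = 8.14×10⁻⁵
On a pressure surface, geostrophic balance gives V_g = (g/f)|∂Z/∂n|:
V_g = 9.81 × 8.14×10⁻⁵ / 1.18×10⁻⁴ = 6.77 m/s
Converting: 6.77 m/s × 1.944 = 13.2 knots

13.2 knots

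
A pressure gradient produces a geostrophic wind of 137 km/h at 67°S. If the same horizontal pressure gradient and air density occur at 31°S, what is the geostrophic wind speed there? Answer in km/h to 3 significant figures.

With the same pressure gradient and density, V_g ∝ 1/f ∝ 1/sin φ.
V₂ = V₁ · sin φ₁ / sin φ₂ = 137 × sin 67° / sin 31°
V₂ = 137 × 0.9205/0.5150 = 245 km/h

245 km/h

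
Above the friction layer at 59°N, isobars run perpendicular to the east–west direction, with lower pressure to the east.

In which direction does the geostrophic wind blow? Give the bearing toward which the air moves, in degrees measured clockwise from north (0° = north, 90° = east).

180°

The pressure-gradient force points toward the east (bearing 090°).
Geostrophic balance: in the Northern Hemisphere the Coriolis force deflects motion to the right, so the geostrophic wind blows 90° to the right of the pressure-gradient force (low pressure on the left).
Rotating 090° by 90° clockwise gives 180° — the wind blows toward the south.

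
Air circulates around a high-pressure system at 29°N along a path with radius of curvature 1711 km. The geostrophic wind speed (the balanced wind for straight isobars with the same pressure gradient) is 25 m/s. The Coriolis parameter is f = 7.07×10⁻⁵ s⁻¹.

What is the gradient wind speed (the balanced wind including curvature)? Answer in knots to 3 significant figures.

68.6 knots

Around a high, pressure-gradient force acts outward with centrifugal, so Coriolis balances both:
fV = (1/ρ)|∂P/∂n| + V²/R  →  V² − fR·V + fR·V_g = 0
With fR = 7.07×10⁻⁵ × 1711×10³ m = 121 m/s:
V = [fR − √((fR)² − 4 fR V_g)]/2 = [121 − √(121² − 4×121×25)]/2 = 35.3 m/s
Supergeostrophic (V > V_g = 25 m/s), as expected around a high.
Converting: 35.3 m/s × 1.944 = 68.6 knots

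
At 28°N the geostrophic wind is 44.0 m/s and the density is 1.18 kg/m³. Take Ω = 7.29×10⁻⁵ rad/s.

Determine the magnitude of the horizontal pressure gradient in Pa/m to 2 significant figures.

3.6×10⁻³ Pa/m

Coriolis parameter at 28°N:
f = 2Ω sin φ = 2 × 7.29×10⁻⁵ × sin 28° = 6.84×10⁻⁵ s⁻¹
Geostrophic balance rearranged: |∂P/∂n| = f ρ V_g
|∂P/∂n| = 6.84×10⁻⁵ × 1.18 × 44.0 = 3.55×10⁻³ Pa/m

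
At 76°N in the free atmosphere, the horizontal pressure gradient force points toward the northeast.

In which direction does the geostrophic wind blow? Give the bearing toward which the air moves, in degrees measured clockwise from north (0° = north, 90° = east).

135°

The pressure-gradient force points toward the northeast (bearing 045°).
Geostrophic balance: in the Northern Hemisphere the Coriolis force deflects motion to the right, so the geostrophic wind blows 90° to the right of the pressure-gradient force (low pressure on the left).
Rotating 045° by 90° clockwise gives 135° — the wind blows toward the southeast.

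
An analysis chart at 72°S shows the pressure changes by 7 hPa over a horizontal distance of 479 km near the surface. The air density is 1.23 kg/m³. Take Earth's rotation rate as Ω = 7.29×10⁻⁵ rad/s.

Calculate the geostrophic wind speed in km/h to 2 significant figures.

31 km/h

Coriolis parameter at 72°S:
f = 2Ω sin φ = 2 × 7.29×10⁻⁵ × sin 72° = 1.39×10⁻⁴ s⁻¹
Pressure gradient: |∂P/∂n| = 700 Pa / 479000 m = 1.46×10⁻³ Pa/m
Geostrophic balance (pressure-gradient force = Coriolis force):
V_g = (1/(fρ)) |∂P/∂n| = 1.46×10⁻³ / (1.39×10⁻⁴ × 1.23) = 8.57 m/s
Converting: 8.57 m/s × 3.6 = 31 km/h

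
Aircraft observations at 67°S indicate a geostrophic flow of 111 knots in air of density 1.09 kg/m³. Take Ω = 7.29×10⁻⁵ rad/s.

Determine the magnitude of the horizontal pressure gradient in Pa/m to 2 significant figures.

Coriolis parameter at 67°S:
f = 2Ω sin φ = 2 × 7.29×10⁻⁵ × sin 67° = 1.34×10⁻⁴ s⁻¹
Wind speed in SI: 111 knots = 57.1 m/s
Geostrophic balance rearranged: |∂P/∂n| = f ρ V_g
|∂P/∂n| = 1.34×10⁻⁴ × 1.09 × 57.1 = 8.35×10⁻³ Pa/m

8.4×10⁻³ Pa/m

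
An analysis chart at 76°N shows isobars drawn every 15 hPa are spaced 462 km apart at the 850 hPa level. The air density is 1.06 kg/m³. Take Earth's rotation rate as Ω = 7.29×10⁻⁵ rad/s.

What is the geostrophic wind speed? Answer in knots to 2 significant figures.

42 knots

Coriolis parameter at 76°N:
f = 2Ω sin φ = 2 × 7.29×10⁻⁵ × sin 76° = 1.41×10⁻⁴ s⁻¹
Pressure gradient: |∂P/∂n| = 1500 Pa / 462000 m = 3.25×10⁻³ Pa/m
Geostrophic balance (pressure-gradient force = Coriolis force):
V_g = (1/(fρ)) |∂P/∂n| = 3.25×10⁻³ / (1.41×10⁻⁴ × 1.06) = 21.7 m/s
Converting: 21.7 m/s × 1.944 = 42 knots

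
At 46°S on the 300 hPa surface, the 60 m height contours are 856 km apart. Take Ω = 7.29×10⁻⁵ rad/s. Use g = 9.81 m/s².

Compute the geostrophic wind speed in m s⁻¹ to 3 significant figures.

Coriolis parameter at 46°S:
f = 2Ω sin φ = 2 × 7.29×10⁻⁵ × sin 46° = 1.05×10⁻⁴ s⁻¹
Height gradient: |∂Z/∂n| = 60 m / 856000 m = 7.01×10⁻⁵
On a pressure surface, geostrophic balance gives V_g = (g/f)|∂Z/∂n|:
V_g = 9.81 × 7.01×10⁻⁵ / 1.05×10⁻⁴ = 6.56 m/s

6.56 m s⁻¹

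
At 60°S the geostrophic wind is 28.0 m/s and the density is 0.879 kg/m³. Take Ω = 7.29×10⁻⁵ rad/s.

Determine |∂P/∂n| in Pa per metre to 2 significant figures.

Coriolis parameter at 60°S:
f = 2Ω sin φ = 2 × 7.29×10⁻⁵ × sin 60° = 1.26×10⁻⁴ s⁻¹
Geostrophic balance rearranged: |∂P/∂n| = f ρ V_g
|∂P/∂n| = 1.26×10⁻⁴ × 0.879 × 28.0 = 3.11×10⁻³ Pa/m

3.1×10⁻³ Pa/m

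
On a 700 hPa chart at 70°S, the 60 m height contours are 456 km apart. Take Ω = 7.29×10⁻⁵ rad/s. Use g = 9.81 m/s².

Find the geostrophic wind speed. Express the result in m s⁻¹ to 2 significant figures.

9.4 m s⁻¹

Coriolis parameter at 70°S:
f = 2Ω sin φ = 2 × 7.29×10⁻⁵ × sin 70° = 1.37×10⁻⁴ s⁻¹
Height gradient: |∂Z/∂n| = 60 m / 456000 m = 1.32×10⁻⁴
On a pressure surface, geostrophic balance gives V_g = (g/f)|∂Z/∂n|:
V_g = 9.81 × 1.32×10⁻⁴ / 1.37×10⁻⁴ = 9.42 m/s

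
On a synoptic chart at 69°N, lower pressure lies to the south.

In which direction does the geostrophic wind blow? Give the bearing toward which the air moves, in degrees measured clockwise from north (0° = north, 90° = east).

270°

The pressure-gradient force points toward the south (bearing 180°).
Geostrophic balance: in the Northern Hemisphere the Coriolis force deflects motion to the right, so the geostrophic wind blows 90° to the right of the pressure-gradient force (low pressure on the left).
Rotating 180° by 90° clockwise gives 270° — the wind blows toward the west.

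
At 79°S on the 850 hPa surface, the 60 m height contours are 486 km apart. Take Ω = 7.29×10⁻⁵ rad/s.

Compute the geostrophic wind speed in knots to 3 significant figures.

Coriolis parameter at 79°S:
f = 2Ω sin φ = 2 × 7.29×10⁻⁵ × sin 79° = 1.43×10⁻⁴ s⁻¹
Height gradient: |∂Z/∂n| = 60 m / 486000 m = 1.23×10⁻⁴
On a pressure surface, geostrophic balance gives V_g = (g/f)|∂Z/∂n|:
V_g = 9.81 × 1.23×10⁻⁴ / 1.43×10⁻⁴ = 8.46 m/s
Converting: 8.46 m/s × 1.944 = 16.4 knots

16.4 knots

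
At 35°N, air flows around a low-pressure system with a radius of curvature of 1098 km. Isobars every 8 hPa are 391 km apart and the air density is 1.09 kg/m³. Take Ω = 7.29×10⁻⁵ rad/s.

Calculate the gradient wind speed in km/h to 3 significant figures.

67.2 km/h

Coriolis parameter at 35°N:
f = 2Ω sin φ = 2 × 7.29×10⁻⁵ × sin 35° = 8.36×10⁻⁵ s⁻¹
Pressure gradient: |∂P/∂n| = 800 Pa / 391000 m = 2.05×10⁻³ Pa/m
Geostrophic speed: V_g = |∂P/∂n|/(fρ) = 2.05×10⁻³/(8.36×10⁻⁵ × 1.09) = 22.4 m/s
Around a low, centrifugal force acts outward with Coriolis, so pressure-gradient force balances both:
(1/ρ)|∂P/∂n| = fV + V²/R  →  V² + fR·V − fR·V_g = 0
With fR = 8.36×10⁻⁵ × 1098×10³ m = 91.8 m/s:
V = [−fR + √((fR)² + 4 fR V_g)]/2 = [−91.8 + √(91.8² + 4×91.8×22.4)]/2 = 18.7 m/s
Subgeostrophic (V < V_g = 22.4 m/s), as expected around a low.
Converting: 18.7 m/s × 3.6 = 67.2 km/h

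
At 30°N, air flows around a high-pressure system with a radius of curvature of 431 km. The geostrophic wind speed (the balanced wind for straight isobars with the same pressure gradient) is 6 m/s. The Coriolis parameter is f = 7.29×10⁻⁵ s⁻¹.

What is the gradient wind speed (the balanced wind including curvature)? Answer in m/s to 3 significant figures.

Around a high, pressure-gradient force acts outward with centrifugal, so Coriolis balances both:
fV = (1/ρ)|∂P/∂n| + V²/R  →  V² − fR·V + fR·V_g = 0
With fR = 7.29×10⁻⁵ × 431×10³ m = 31.4 m/s:
V = [fR − √((fR)² − 4 fR V_g)]/2 = [31.4 − √(31.4² − 4×31.4×6)]/2 = 8.08 m/s
Supergeostrophic (V > V_g = 6 m/s), as expected around a high.

8.08 m/s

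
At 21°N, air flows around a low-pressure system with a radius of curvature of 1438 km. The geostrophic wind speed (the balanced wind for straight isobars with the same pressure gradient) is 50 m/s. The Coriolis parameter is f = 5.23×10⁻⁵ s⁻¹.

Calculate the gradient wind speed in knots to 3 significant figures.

66.7 knots

Around a low, centrifugal force acts outward with Coriolis, so pressure-gradient force balances both:
(1/ρ)|∂P/∂n| = fV + V²/R  →  V² + fR·V − fR·V_g = 0
With fR = 5.23×10⁻⁵ × 1438×10³ m = 75.2 m/s:
V = [−fR + √((fR)² + 4 fR V_g)]/2 = [−75.2 + √(75.2² + 4×75.2×50)]/2 = 34.3 m/s
Subgeostrophic (V < V_g = 50 m/s), as expected around a low.
Converting: 34.3 m/s × 1.944 = 66.7 knots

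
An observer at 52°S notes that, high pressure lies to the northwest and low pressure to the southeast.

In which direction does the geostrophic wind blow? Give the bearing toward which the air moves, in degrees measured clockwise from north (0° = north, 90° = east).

045°

The pressure-gradient force points toward the southeast (bearing 135°).
Geostrophic balance: in the Southern Hemisphere the Coriolis force deflects motion to the left, so the geostrophic wind blows 90° to the left of the pressure-gradient force (low pressure on the right).
Rotating 135° by 90° counterclockwise gives 045° — the wind blows toward the northeast.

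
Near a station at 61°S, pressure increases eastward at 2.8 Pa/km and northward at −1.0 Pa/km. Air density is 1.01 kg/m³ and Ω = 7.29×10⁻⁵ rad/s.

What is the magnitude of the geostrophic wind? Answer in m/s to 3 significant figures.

Coriolis parameter at 61°S:
f = 2Ω sin φ = 2 × 7.29×10⁻⁵ × sin 61° = 1.28×10⁻⁴ s⁻¹
In the Southern Hemisphere f is negative: f = −1.28×10⁻⁴ s⁻¹.
Component geostrophic relations (x east, y north):
u_g = −(1/(fρ)) ∂P/∂y,  v_g = (1/(fρ)) ∂P/∂x
u_g = −(−1.0×10⁻³)/(−1.28×10⁻⁴ × 1.01) = −7.76 m/s;  v_g = (2.8×10⁻³)/(−1.28×10⁻⁴ × 1.01) = −21.7 m/s
|V_g| = √(u_g² + v_g²) = 23.1 m/s

23.1 m/s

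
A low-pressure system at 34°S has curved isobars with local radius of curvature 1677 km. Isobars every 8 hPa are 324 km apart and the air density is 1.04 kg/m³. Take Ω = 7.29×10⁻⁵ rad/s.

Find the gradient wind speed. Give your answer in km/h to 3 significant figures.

Coriolis parameter at 34°S:
f = 2Ω sin φ = 2 × 7.29×10⁻⁵ × sin 34° = 8.15×10⁻⁵ s⁻¹
Pressure gradient: |∂P/∂n| = 800 Pa / 324000 m = 2.47×10⁻³ Pa/m
Geostrophic speed: V_g = |∂P/∂n|/(fρ) = 2.47×10⁻³/(8.15×10⁻⁵ × 1.04) = 29.1 m/s
Around a low, centrifugal force acts outward with Coriolis, so pressure-gradient force balances both:
(1/ρ)|∂P/∂n| = fV + V²/R  →  V² + fR·V − fR·V_g = 0
With fR = 8.15×10⁻⁵ × 1677×10³ m = 137 m/s:
V = [−fR + √((fR)² + 4 fR V_g)]/2 = [−137 + √(137² + 4×137×29.1)]/2 = 24.7 m/s
Subgeostrophic (V < V_g = 29.1 m/s), as expected around a low.
Converting: 24.7 m/s × 3.6 = 88.8 km/h

88.8 km/h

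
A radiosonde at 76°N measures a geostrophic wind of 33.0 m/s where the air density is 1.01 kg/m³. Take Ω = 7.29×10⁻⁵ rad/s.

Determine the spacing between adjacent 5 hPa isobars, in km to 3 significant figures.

106 km

Coriolis parameter at 76°N:
f = 2Ω sin φ = 2 × 7.29×10⁻⁵ × sin 76° = 1.41×10⁻⁴ s⁻¹
Geostrophic balance rearranged: |∂P/∂n| = f ρ V_g
|∂P/∂n| = 1.41×10⁻⁴ × 1.01 × 33.0 = 4.72×10⁻³ Pa/m
Isobar spacing: Δn = ΔP/|∂P/∂n| = 500 Pa / 4.72×10⁻³ Pa/m = 106041 m ≈ 106 km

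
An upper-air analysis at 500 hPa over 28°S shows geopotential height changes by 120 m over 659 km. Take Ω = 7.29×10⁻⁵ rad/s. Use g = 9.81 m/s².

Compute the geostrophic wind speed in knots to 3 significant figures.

50.7 knots

Coriolis parameter at 28°S:
f = 2Ω sin φ = 2 × 7.29×10⁻⁵ × sin 28° = 6.84×10⁻⁵ s⁻¹
Height gradient: |∂Z/∂n| = 120 m / 659000 m = 1.82×10⁻⁴
On a pressure surface, geostrophic balance gives V_g = (g/f)|∂Z/∂n|:
V_g = 9.81 × 1.82×10⁻⁴ / 6.84×10⁻⁵ = 26.1 m/s
Converting: 26.1 m/s × 1.944 = 50.7 knots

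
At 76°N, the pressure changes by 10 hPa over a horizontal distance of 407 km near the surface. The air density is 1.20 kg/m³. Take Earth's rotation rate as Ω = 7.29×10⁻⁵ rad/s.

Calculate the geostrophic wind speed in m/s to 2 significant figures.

Coriolis parameter at 76°N:
f = 2Ω sin φ = 2 × 7.29×10⁻⁵ × sin 76° = 1.41×10⁻⁴ s⁻¹
Pressure gradient: |∂P/∂n| = 1000 Pa / 407000 m = 2.46×10⁻³ Pa/m
Geostrophic balance (pressure-gradient force = Coriolis force):
V_g = (1/(fρ)) |∂P/∂n| = 2.46×10⁻³ / (1.41×10⁻⁴ × 1.20) = 14.5 m/s

14 m/s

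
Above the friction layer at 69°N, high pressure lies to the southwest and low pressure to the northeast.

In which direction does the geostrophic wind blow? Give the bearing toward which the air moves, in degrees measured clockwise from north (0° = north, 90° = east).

135°

The pressure-gradient force points toward the northeast (bearing 045°).
Geostrophic balance: in the Northern Hemisphere the Coriolis force deflects motion to the right, so the geostrophic wind blows 90° to the right of the pressure-gradient force (low pressure on the left).
Rotating 045° by 90° clockwise gives 135° — the wind blows toward the southeast.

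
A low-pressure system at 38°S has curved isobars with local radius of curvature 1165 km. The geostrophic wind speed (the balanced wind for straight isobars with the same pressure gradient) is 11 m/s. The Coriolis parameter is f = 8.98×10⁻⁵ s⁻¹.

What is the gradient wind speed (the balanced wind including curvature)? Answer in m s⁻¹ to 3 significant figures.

Around a low, centrifugal force acts outward with Coriolis, so pressure-gradient force balances both:
(1/ρ)|∂P/∂n| = fV + V²/R  →  V² + fR·V − fR·V_g = 0
With fR = 8.98×10⁻⁵ × 1165×10³ m = 105 m/s:
V = [−fR + √((fR)² + 4 fR V_g)]/2 = [−105 + √(105² + 4×105×11)]/2 = 10 m/s
Subgeostrophic (V < V_g = 11 m/s), as expected around a low.

10.0 m s⁻¹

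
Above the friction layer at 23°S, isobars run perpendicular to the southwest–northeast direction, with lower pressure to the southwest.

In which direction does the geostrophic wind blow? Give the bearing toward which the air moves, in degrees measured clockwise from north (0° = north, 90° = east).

135°

The pressure-gradient force points toward the southwest (bearing 225°).
Geostrophic balance: in the Southern Hemisphere the Coriolis force deflects motion to the left, so the geostrophic wind blows 90° to the left of the pressure-gradient force (low pressure on the right).
Rotating 225° by 90° counterclockwise gives 135° — the wind blows toward the southeast.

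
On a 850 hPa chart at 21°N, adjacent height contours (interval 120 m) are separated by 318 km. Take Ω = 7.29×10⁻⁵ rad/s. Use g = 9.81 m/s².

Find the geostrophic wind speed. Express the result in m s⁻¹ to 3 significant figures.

Coriolis parameter at 21°N:
f = 2Ω sin φ = 2 × 7.29×10⁻⁵ × sin 21° = 5.23×10⁻⁵ s⁻¹
Height gradient: |∂Z/∂n| = 120 m / 318000 m = 3.77×10⁻⁴
On a pressure surface, geostrophic balance gives V_g = (g/f)|∂Z/∂n|:
V_g = 9.81 × 3.77×10⁻⁴ / 5.23×10⁻⁵ = 70.8 m/s

70.8 m s⁻¹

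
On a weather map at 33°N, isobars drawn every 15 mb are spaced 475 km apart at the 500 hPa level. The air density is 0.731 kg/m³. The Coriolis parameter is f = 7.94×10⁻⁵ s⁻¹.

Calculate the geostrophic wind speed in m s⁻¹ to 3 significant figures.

Pressure gradient: |∂P/∂n| = 1500 Pa / 475000 m = 3.16×10⁻³ Pa/m
Geostrophic balance (pressure-gradient force = Coriolis force):
V_g = (1/(fρ)) |∂P/∂n| = 3.16×10⁻³ / (7.94×10⁻⁵ × 0.731) = 54.4 m/s

54.4 m s⁻¹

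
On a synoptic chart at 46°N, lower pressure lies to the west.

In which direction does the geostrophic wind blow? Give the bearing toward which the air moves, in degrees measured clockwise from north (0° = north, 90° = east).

000°

The pressure-gradient force points toward the west (bearing 270°).
Geostrophic balance: in the Northern Hemisphere the Coriolis force deflects motion to the right, so the geostrophic wind blows 90° to the right of the pressure-gradient force (low pressure on the left).
Rotating 270° by 90° clockwise gives 000° — the wind blows toward the north.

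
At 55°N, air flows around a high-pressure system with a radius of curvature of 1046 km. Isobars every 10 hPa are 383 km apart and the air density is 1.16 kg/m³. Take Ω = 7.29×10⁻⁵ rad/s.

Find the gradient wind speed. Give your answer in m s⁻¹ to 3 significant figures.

23.1 m s⁻¹

Coriolis parameter at 55°N:
f = 2Ω sin φ = 2 × 7.29×10⁻⁵ × sin 55° = 1.19×10⁻⁴ s⁻¹
Pressure gradient: |∂P/∂n| = 1000 Pa / 383000 m = 2.61×10⁻³ Pa/m
Geostrophic speed: V_g = |∂P/∂n|/(fρ) = 2.61×10⁻³/(1.19×10⁻⁴ × 1.16) = 18.8 m/s
Around a high, pressure-gradient force acts outward with centrifugal, so Coriolis balances both:
fV = (1/ρ)|∂P/∂n| + V²/R  →  V² − fR·V + fR·V_g = 0
With fR = 1.19×10⁻⁴ × 1046×10³ m = 125 m/s:
V = [fR − √((fR)² − 4 fR V_g)]/2 = [125 − √(125² − 4×125×18.8)]/2 = 23.1 m/s
Supergeostrophic (V > V_g = 18.8 m/s), as expected around a high.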